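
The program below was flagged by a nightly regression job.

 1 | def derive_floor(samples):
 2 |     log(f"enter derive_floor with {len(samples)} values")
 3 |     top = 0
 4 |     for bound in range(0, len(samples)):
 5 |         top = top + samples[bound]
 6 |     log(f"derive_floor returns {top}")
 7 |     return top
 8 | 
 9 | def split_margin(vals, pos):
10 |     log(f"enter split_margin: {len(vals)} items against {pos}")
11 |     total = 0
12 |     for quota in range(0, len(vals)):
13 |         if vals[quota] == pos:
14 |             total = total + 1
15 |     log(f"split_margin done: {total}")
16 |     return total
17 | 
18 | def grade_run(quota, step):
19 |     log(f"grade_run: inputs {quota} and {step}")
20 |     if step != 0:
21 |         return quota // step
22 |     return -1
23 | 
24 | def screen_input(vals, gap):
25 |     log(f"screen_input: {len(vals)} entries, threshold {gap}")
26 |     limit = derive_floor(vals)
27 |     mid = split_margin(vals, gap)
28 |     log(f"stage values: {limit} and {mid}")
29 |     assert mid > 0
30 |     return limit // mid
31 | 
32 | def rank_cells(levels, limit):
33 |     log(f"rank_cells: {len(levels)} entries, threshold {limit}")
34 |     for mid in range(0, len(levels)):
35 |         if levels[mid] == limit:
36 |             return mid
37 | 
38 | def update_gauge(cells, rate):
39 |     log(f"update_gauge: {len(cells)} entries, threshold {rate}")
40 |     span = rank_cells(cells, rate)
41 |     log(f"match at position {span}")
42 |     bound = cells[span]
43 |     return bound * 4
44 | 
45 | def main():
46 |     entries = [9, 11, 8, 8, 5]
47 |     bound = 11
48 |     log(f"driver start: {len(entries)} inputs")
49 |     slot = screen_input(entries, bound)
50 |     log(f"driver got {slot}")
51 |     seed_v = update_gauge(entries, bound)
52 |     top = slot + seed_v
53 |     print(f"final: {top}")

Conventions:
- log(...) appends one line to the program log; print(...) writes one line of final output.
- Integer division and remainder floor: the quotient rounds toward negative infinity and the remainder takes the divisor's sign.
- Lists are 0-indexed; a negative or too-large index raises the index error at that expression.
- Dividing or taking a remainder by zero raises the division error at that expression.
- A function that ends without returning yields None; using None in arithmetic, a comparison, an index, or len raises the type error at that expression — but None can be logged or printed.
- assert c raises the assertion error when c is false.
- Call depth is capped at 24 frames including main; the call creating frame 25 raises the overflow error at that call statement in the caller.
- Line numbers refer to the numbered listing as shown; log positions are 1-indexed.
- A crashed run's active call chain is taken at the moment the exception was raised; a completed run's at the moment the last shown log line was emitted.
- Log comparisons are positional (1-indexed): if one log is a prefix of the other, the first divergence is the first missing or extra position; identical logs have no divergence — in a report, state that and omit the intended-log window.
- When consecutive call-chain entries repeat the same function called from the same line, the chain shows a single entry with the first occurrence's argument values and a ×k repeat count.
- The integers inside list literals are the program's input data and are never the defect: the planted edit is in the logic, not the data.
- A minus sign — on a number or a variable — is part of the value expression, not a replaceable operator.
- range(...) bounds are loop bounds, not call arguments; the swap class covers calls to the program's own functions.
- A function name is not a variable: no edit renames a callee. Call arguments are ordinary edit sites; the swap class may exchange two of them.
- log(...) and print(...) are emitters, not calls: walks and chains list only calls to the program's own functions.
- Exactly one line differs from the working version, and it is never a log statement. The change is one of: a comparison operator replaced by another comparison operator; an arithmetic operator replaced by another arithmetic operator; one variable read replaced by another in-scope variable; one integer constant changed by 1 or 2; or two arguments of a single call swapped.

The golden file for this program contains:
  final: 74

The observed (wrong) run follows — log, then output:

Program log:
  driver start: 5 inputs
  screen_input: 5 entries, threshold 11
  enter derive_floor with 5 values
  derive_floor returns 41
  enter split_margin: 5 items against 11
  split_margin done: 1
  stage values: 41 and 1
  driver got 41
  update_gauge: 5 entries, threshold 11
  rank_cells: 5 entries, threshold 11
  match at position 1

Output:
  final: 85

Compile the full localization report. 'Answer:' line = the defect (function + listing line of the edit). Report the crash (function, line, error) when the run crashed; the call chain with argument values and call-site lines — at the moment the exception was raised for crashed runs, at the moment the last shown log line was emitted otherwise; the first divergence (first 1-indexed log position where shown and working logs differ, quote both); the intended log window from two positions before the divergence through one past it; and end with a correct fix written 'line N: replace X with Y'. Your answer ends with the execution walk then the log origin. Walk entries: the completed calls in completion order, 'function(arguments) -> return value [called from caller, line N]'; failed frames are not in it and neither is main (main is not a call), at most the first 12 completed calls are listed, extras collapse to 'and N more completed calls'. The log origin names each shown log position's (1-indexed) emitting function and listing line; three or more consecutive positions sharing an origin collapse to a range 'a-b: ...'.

Answer: the defect is in update_gauge at line 43.
Key fact: Nothing in the log betrays the bug — only the output does.
Call chain: main -> update_gauge([9, 11, 8, 8, 5], 11) (called at line 51).
First divergence: none; the two logs match at every position.
Execution walk:
  derive_floor([9, 11, 8, 8, 5]) -> 41  [called from screen_input, line 26]
  split_margin([9, 11, 8, 8, 5], 11) -> 1  [called from screen_input, line 27]
  screen_input([9, 11, 8, 8, 5], 11) -> 41  [called from main, line 49]
  rank_cells([9, 11, 8, 8, 5], 11) -> 1  [called from update_gauge, line 40]
  update_gauge([9, 11, 8, 8, 5], 11) -> 44  [called from main, line 51]
Origin of each log line:
  1: emitted by main (line 48)
  2: emitted by screen_input (line 25)
  3: emitted by derive_floor (line 2)
  4: emitted by derive_floor (line 6)
  5: emitted by split_margin (line 10)
  6: emitted by split_margin (line 15)
  7: emitted by screen_input (line 28)
  8: emitted by main (line 50)
  9: emitted by update_gauge (line 39)
  10: emitted by rank_cells (line 33)
  11: emitted by update_gauge (line 41)
A correct fix: line 43: replace `4` with `3`.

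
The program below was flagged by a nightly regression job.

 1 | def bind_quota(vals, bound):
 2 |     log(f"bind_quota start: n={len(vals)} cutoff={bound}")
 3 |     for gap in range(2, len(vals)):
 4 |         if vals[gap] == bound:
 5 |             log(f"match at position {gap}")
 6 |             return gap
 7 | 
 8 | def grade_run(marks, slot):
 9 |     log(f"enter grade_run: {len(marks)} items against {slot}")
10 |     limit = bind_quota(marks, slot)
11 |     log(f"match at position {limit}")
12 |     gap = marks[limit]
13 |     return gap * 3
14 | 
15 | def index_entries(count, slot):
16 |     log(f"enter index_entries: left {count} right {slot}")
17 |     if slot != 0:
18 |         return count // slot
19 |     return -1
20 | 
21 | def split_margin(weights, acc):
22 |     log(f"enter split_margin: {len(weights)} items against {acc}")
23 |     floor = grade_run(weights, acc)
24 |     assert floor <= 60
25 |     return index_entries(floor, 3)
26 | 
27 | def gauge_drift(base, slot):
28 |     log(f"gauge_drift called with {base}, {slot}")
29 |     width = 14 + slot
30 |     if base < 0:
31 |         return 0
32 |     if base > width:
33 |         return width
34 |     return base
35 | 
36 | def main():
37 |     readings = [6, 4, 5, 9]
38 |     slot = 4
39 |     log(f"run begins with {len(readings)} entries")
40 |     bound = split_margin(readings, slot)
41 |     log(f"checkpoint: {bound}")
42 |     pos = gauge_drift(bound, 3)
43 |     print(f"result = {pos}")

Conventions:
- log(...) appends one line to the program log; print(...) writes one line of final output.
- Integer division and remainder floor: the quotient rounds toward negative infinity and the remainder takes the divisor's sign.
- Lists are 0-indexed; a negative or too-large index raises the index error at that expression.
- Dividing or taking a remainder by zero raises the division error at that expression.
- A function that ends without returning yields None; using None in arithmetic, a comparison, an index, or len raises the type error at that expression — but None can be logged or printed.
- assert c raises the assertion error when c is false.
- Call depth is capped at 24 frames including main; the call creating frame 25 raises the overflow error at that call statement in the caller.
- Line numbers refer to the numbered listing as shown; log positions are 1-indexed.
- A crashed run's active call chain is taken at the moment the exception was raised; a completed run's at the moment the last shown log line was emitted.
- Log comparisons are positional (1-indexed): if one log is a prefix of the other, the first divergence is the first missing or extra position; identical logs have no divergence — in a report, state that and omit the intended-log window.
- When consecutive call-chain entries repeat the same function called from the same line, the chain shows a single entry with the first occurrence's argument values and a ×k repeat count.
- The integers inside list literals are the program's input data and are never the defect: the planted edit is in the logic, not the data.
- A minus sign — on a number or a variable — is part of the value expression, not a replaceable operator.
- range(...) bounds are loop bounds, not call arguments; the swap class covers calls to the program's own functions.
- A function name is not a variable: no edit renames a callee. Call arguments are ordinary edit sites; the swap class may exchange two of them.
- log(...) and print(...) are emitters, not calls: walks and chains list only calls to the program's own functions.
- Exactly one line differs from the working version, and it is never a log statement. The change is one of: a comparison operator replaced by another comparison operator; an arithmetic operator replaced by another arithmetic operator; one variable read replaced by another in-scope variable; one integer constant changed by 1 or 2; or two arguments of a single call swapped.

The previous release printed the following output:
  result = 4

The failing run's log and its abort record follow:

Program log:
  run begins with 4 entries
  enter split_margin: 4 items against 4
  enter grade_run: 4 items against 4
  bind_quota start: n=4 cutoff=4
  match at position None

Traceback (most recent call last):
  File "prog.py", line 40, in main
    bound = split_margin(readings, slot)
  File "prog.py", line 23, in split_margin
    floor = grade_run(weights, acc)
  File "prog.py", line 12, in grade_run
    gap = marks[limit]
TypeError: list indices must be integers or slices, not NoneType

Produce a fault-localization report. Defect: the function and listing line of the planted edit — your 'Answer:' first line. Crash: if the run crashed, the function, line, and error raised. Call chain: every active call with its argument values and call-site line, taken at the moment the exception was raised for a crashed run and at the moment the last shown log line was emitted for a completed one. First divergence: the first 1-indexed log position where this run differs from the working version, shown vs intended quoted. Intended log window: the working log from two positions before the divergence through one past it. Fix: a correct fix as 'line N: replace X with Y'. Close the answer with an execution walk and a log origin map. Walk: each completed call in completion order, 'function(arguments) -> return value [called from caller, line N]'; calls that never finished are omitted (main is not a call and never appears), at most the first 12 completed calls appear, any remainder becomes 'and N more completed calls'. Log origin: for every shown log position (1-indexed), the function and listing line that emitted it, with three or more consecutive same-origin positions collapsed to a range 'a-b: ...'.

Answer: the defect is in bind_quota at line 3.
The tell: The earliest visible damage is log position 5 — 'match at position None' rather than the intended 'match at position 1'.
Crash: grade_run, line 12, TypeError.
Call chain: main -> split_margin([6, 4, 5, 9], 4) (called at line 40) -> grade_run([6, 4, 5, 9], 4) (called at line 23).
First divergence: position 5; shown 'match at position None' vs intended 'match at position 1'.
Intended log window:
  3: enter grade_run: 4 items against 4
  4: bind_quota start: n=4 cutoff=4
  5: match at position 1
  6: match at position 1
Execution walk:
  bind_quota([6, 4, 5, 9], 4) -> None  [called from grade_run, line 10]
Origin of each log line:
  1: from main, line 39
  2: from split_margin, line 22
  3: from grade_run, line 9
  4: from bind_quota, line 2
  5: from grade_run, line 11
A correct fix: line 3: replace `2` with `0`.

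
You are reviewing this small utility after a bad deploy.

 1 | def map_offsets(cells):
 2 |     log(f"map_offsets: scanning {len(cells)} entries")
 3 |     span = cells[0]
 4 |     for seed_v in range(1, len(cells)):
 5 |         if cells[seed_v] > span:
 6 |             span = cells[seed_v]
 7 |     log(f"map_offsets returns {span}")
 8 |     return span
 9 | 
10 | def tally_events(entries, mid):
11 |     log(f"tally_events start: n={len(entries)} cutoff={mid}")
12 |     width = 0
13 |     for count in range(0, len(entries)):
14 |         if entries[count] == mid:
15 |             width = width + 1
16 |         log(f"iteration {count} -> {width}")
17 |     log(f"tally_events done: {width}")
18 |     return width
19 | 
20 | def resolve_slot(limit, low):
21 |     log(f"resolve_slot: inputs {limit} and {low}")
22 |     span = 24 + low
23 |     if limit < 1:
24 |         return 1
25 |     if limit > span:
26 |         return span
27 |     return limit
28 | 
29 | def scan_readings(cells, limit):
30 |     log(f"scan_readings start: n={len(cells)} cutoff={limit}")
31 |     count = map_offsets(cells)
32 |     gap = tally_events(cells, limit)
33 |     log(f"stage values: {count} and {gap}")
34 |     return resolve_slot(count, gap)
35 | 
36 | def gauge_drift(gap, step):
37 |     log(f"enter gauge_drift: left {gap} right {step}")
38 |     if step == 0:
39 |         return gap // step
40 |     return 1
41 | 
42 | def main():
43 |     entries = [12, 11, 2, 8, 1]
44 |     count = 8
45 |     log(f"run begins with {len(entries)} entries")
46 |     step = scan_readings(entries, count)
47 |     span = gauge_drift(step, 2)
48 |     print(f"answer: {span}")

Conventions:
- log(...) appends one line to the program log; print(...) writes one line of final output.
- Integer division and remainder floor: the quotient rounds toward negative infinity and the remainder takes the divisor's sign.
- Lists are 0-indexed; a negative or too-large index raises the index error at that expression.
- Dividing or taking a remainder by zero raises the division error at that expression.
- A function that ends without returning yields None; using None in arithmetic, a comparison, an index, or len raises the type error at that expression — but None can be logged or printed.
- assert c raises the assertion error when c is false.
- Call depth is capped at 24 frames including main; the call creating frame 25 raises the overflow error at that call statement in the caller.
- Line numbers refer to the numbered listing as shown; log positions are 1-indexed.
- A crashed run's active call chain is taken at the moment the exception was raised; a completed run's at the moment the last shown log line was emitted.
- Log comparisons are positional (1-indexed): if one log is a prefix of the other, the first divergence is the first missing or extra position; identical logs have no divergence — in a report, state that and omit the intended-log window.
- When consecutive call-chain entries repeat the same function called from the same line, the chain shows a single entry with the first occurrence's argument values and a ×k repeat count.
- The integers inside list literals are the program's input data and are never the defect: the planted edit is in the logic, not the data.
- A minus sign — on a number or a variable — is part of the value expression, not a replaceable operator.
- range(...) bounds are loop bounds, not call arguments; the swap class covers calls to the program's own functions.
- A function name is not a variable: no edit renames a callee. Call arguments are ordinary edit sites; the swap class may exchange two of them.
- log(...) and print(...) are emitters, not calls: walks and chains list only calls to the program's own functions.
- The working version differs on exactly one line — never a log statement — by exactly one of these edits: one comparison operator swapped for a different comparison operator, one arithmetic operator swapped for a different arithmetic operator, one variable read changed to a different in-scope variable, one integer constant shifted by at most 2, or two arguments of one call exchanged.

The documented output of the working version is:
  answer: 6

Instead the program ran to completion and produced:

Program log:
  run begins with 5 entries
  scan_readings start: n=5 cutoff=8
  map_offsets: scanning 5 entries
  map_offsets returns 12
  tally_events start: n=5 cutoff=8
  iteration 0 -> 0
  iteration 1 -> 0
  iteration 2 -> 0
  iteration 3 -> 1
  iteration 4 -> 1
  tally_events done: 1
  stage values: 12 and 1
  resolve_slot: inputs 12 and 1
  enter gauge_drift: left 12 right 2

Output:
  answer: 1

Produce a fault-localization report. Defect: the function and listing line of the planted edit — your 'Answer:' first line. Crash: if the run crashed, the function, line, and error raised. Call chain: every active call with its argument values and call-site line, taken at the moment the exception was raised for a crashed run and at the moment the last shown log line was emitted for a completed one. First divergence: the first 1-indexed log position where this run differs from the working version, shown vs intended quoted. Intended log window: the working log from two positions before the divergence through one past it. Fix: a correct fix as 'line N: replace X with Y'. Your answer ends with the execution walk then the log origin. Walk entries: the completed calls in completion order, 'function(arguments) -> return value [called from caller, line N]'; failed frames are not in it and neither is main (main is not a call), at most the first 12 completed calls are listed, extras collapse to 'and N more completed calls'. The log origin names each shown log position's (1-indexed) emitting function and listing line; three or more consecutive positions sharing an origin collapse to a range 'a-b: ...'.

Answer: the defect is in gauge_drift at line 38.
The tell: The logs agree in full; only the final output differs.
Call chain: main -> gauge_drift(12, 2) (called at line 47).
First divergence: there is none — every log position agrees.
Execution walk:
  map_offsets([12, 11, 2, 8, 1]) -> 12  [called from scan_readings, line 31]
  tally_events([12, 11, 2, 8, 1], 8) -> 1  [called from scan_readings, line 32]
  resolve_slot(12, 1) -> 12  [called from scan_readings, line 34]
  scan_readings([12, 11, 2, 8, 1], 8) -> 12  [called from main, line 46]
  gauge_drift(12, 2) -> 1  [called from main, line 47]
Log origins:
  1: from main, line 45
  2: from scan_readings, line 30
  3: from map_offsets, line 2
  4: from map_offsets, line 7
  5: from tally_events, line 11
  6-10: from tally_events, line 16
  11: from tally_events, line 17
  12: from scan_readings, line 33
  13: from resolve_slot, line 21
  14: from gauge_drift, line 37
A correct fix: line 38: replace `==` with `!=`.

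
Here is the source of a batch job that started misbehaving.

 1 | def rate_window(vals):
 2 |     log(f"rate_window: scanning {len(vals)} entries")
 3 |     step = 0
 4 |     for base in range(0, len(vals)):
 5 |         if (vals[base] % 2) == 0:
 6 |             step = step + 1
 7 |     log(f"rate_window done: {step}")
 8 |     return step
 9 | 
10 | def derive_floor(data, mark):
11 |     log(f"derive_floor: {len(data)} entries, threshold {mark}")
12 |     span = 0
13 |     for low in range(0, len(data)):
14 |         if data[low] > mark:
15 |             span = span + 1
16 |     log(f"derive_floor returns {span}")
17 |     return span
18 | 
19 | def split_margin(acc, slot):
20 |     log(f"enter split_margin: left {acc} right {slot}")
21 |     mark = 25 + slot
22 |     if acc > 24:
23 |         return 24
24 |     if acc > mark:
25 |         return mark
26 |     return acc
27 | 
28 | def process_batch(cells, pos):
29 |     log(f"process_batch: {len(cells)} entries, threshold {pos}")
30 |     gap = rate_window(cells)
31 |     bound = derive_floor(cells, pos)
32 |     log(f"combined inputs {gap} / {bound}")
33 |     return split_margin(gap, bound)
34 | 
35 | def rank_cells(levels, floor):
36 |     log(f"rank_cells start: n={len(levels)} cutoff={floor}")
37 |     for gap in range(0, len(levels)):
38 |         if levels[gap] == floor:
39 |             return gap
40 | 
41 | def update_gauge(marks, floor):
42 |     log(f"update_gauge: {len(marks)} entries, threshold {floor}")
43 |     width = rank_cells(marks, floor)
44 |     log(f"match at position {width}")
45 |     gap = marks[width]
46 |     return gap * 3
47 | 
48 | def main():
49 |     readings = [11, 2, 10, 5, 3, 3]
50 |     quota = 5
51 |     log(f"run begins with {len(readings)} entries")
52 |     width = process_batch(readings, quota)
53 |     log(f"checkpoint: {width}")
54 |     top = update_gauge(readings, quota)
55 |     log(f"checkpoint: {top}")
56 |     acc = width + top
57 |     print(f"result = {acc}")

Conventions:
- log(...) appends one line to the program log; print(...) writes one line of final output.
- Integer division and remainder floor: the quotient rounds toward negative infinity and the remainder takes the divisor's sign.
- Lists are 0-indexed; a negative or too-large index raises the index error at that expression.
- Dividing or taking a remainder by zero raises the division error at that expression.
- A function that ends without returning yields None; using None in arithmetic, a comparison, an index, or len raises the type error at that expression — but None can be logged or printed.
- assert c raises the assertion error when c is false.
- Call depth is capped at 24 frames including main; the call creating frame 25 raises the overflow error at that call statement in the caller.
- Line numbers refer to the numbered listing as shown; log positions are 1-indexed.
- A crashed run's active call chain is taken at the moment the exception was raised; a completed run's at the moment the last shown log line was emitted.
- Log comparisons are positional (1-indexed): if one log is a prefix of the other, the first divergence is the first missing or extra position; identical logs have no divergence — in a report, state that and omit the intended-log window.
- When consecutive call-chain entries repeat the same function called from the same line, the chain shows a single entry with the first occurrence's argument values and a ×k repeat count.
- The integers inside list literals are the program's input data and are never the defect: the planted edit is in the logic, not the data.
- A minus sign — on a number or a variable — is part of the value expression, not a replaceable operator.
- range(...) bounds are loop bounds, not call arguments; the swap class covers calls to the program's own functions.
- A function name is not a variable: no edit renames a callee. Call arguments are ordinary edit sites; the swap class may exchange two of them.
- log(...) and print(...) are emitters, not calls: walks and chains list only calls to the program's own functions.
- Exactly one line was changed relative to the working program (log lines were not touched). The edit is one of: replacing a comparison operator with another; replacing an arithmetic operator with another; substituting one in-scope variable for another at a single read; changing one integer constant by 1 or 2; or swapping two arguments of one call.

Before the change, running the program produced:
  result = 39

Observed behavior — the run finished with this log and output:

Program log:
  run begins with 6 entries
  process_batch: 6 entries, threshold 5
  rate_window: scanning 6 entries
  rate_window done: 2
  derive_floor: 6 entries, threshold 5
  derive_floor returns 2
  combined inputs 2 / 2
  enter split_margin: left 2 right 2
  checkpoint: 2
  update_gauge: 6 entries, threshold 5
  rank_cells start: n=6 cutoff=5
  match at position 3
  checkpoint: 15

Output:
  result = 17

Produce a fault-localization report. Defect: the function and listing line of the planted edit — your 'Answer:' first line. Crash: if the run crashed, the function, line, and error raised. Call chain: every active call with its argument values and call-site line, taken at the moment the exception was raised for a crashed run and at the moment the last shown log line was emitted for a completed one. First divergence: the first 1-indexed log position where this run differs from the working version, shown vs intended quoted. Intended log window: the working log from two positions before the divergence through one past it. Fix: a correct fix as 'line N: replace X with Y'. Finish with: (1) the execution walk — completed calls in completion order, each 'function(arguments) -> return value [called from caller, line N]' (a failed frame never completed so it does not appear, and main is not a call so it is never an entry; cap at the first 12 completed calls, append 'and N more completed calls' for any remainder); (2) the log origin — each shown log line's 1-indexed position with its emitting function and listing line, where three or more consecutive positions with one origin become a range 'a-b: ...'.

Answer: the defect is in split_margin at line 22.
The tell: The earliest visible damage is log position 9 — 'checkpoint: 2' rather than the intended 'checkpoint: 24'.
Call chain: main.
First divergence: at position 9 the run shows 'checkpoint: 2' where the working version logs 'checkpoint: 24'.
Intended log window:
  7: combined inputs 2 / 2
  8: enter split_margin: left 2 right 2
  9: checkpoint: 24
  10: update_gauge: 6 entries, threshold 5
Execution walk:
  rate_window([11, 2, 10, 5, 3, 3]) -> 2  [called from process_batch, line 30]
  derive_floor([11, 2, 10, 5, 3, 3], 5) -> 2  [called from process_batch, line 31]
  split_margin(2, 2) -> 2  [called from process_batch, line 33]
  process_batch([11, 2, 10, 5, 3, 3], 5) -> 2  [called from main, line 52]
  rank_cells([11, 2, 10, 5, 3, 3], 5) -> 3  [called from update_gauge, line 43]
  update_gauge([11, 2, 10, 5, 3, 3], 5) -> 15  [called from main, line 54]
Origin of each log line:
  1: emitted by main (line 51)
  2: emitted by process_batch (line 29)
  3: emitted by rate_window (line 2)
  4: emitted by rate_window (line 7)
  5: emitted by derive_floor (line 11)
  6: emitted by derive_floor (line 16)
  7: emitted by process_batch (line 32)
  8: emitted by split_margin (line 20)
  9: emitted by main (line 53)
  10: emitted by update_gauge (line 42)
  11: emitted by rank_cells (line 36)
  12: emitted by update_gauge (line 44)
  13: emitted by main (line 55)
A correct fix: line 22: replace `>` with `<`.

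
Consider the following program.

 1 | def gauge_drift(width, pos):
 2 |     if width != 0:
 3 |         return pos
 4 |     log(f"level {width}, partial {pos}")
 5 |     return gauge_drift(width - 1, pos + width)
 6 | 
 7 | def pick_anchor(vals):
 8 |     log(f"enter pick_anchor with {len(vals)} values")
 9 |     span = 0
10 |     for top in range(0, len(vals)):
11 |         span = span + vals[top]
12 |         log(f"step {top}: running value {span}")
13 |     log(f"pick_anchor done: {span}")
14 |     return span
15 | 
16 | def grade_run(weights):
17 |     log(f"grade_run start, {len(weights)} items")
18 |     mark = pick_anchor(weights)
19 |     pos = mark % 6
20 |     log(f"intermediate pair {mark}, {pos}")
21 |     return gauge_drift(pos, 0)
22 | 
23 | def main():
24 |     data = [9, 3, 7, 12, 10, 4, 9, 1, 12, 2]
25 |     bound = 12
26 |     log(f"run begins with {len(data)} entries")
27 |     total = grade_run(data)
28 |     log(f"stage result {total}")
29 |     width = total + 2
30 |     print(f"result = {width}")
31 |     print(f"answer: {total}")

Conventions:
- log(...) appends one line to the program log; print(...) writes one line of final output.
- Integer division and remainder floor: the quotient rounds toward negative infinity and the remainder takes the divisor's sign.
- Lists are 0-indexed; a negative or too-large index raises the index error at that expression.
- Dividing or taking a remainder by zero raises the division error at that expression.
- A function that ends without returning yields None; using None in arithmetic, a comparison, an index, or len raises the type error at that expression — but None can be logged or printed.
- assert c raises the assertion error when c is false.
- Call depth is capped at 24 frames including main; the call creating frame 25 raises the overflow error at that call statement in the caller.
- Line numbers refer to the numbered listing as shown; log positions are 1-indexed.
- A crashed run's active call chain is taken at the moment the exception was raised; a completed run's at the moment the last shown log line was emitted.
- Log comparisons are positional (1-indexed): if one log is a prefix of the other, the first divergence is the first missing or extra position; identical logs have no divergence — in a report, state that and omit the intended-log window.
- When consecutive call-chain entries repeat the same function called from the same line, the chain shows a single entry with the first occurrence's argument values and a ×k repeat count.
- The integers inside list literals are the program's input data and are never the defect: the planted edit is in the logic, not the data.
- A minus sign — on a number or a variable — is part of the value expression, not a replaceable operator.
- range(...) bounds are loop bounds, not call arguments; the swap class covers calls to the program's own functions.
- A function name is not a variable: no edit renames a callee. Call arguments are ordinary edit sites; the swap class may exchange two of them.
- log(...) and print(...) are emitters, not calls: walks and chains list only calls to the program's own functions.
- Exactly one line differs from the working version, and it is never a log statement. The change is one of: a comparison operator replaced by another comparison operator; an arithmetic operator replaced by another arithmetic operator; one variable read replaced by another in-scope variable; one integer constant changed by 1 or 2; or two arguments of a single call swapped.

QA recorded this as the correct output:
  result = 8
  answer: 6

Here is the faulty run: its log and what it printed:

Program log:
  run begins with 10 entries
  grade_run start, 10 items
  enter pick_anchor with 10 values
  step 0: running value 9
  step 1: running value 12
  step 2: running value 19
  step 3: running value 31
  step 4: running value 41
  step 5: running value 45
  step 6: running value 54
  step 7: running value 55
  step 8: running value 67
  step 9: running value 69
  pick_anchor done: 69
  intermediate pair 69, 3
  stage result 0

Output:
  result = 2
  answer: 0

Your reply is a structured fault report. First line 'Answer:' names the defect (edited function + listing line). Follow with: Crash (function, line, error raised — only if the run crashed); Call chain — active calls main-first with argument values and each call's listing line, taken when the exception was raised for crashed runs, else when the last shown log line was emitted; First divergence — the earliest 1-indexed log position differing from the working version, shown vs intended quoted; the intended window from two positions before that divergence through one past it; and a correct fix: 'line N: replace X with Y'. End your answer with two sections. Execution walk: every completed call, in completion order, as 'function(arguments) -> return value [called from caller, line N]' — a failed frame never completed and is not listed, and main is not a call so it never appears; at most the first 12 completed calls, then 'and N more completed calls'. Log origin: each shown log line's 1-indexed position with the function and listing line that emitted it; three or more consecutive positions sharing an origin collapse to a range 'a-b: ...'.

Answer: the defect is in gauge_drift at line 2.
Key observation: The earliest visible damage is log position 16 — 'stage result 0' rather than the intended 'level 3, partial 0'.
Call chain: main.
First divergence: position 16 — shown 'stage result 0', intended 'level 3, partial 0'.
Intended log window:
  14: pick_anchor done: 69
  15: intermediate pair 69, 3
  16: level 3, partial 0
  17: level 2, partial 3
Execution walk:
  pick_anchor([9, 3, 7, 12, 10, 4, 9, 1, 12, 2]) -> 69  [called from grade_run, line 18]
  gauge_drift(3, 0) -> 0  [called from grade_run, line 21]
  grade_run([9, 3, 7, 12, 10, 4, 9, 1, 12, 2]) -> 0  [called from main, line 27]
Log origins:
  1: from main, line 26
  2: from grade_run, line 17
  3: from pick_anchor, line 8
  4-13: from pick_anchor, line 12
  14: from pick_anchor, line 13
  15: from grade_run, line 20
  16: from main, line 28
A correct fix: line 2: replace `!=` with `<=`.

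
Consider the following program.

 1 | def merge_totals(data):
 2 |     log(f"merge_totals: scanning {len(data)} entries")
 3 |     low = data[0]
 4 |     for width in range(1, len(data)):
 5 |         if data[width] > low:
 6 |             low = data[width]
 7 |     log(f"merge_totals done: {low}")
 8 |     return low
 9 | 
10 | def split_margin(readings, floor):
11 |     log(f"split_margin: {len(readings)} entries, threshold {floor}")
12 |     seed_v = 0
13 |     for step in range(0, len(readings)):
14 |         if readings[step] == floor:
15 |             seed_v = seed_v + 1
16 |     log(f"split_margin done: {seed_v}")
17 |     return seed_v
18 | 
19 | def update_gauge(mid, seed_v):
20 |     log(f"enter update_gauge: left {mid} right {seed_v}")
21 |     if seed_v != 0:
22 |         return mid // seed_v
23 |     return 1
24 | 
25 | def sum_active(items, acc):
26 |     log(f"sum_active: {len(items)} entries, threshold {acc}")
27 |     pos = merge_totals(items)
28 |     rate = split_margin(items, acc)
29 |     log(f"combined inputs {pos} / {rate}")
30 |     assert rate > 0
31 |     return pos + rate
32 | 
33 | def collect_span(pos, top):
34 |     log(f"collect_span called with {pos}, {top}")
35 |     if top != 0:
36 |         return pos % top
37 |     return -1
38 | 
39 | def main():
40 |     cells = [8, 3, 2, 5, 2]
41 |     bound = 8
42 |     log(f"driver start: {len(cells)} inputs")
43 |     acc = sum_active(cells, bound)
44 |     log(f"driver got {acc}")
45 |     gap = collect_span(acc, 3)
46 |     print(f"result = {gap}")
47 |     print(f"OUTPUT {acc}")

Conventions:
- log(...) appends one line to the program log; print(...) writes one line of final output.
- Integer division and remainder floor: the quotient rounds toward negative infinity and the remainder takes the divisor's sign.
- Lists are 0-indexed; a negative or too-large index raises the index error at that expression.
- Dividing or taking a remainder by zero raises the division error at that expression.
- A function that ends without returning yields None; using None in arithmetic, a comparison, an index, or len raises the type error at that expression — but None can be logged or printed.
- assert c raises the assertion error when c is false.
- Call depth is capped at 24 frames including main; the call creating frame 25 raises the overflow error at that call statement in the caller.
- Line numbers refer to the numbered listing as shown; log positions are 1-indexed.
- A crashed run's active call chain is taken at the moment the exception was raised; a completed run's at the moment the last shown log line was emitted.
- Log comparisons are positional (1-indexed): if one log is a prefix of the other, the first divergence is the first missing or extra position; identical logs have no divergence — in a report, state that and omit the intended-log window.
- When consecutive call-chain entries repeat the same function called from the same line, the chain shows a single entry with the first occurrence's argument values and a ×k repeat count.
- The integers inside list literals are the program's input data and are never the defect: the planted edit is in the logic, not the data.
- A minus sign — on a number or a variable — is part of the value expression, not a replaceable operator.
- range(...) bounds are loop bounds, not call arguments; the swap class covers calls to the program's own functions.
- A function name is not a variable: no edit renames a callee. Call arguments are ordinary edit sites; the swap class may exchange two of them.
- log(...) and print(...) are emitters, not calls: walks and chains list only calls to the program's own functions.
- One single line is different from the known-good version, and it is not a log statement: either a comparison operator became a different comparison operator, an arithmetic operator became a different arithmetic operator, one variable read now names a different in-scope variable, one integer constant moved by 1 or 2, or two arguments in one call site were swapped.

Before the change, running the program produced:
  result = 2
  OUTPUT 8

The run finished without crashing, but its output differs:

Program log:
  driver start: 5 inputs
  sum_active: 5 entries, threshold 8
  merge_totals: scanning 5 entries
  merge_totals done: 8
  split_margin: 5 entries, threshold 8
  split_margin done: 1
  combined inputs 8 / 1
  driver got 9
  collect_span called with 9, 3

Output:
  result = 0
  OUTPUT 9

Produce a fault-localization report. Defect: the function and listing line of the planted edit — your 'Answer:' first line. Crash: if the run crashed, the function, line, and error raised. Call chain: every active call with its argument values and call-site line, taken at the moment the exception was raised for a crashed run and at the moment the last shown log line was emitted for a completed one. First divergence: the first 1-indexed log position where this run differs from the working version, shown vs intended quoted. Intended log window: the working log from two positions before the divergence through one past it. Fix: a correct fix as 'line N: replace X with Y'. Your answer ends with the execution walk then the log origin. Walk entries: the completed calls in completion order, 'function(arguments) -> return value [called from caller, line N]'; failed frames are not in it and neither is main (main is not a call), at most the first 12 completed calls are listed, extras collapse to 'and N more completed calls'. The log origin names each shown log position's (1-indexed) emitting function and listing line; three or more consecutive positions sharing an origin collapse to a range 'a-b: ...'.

Answer: the defect is in sum_active at line 31.
The tell: Position 8 is the first bad log line: 'driver got 9' should read 'driver got 8'.
Call chain: main -> collect_span(9, 3) (called at line 45).
First divergence: position 8; shown 'driver got 9' vs intended 'driver got 8'.
Intended log window:
  6: split_margin done: 1
  7: combined inputs 8 / 1
  8: driver got 8
  9: collect_span called with 8, 3
Execution walk:
  merge_totals([8, 3, 2, 5, 2]) -> 8  [called from sum_active, line 27]
  split_margin([8, 3, 2, 5, 2], 8) -> 1  [called from sum_active, line 28]
  sum_active([8, 3, 2, 5, 2], 8) -> 9  [called from main, line 43]
  collect_span(9, 3) -> 0  [called from main, line 45]
Log line origins:
  1: from main, line 42
  2: from sum_active, line 26
  3: from merge_totals, line 2
  4: from merge_totals, line 7
  5: from split_margin, line 11
  6: from split_margin, line 16
  7: from sum_active, line 29
  8: from main, line 44
  9: from collect_span, line 34
A correct fix: line 31: replace `+` with `//`.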